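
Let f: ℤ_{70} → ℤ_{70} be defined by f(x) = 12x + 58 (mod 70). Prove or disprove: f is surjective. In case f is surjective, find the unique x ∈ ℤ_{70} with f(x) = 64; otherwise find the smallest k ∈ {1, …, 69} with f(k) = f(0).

35

Since gcd(12, 70) = 2, we have 12x ≡ 0 (mod 2) for all x, so f(x) ≡ 0 (mod 2).
But 1 ≢ 0 (mod 2), so 1 ∈ ℤ_{70} has no preimage. Hence f is not surjective.
Since f is not surjective, we find the least positive k with f(k) = f(0): this means 12k ≡ 0 (mod 70), i.e. 70 ∣ 12k. Since gcd(12, 70) = 2, dividing through by 2 this holds exactly when 35 ∣ 6k, and as gcd(6, 35) = 1, exactly when 35 ∣ k.
The smallest positive such k is 35.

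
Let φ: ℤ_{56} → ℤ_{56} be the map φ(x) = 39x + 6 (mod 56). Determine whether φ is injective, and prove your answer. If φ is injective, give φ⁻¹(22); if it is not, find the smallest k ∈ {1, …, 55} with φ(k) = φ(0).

32

Recall: injectivity means: for all s, t in the domain, φ(s) = φ(t) implies s = t.
Suppose φ(s) = φ(t) in ℤ_{56}. Then 39s + 6 ≡ 39t + 6 (mod 56), hence 39(s − t) ≡ 0 (mod 56).
Since gcd(39, 56) = 1, 39 is invertible modulo 56, therefore s − t ≡ 0 (mod 56), i.e. s = t.
Hence φ is injective.
We now compute 39⁻¹ mod 56 explicitly. Euclid's algorithm: 56 = 1·39 + 17, 39 = 2·17 + 5, 17 = 3·5 + 2, 5 = 2·2 + 1; back-substituting gives 1 = 23·39 − 16·56, so 39⁻¹ ≡ 23 (mod 56).
Since φ is injective, we find φ⁻¹(22): we need 39x ≡ 22 − 6 ≡ 16 (mod 56). Using 39⁻¹ = 23: x ≡ 23·16 = 368 = 6·56 + 32, so x = 32.
Check: φ(32) = 39·32 + 6 = 1254 = 22·56 + 22 ≡ 22 (mod 56).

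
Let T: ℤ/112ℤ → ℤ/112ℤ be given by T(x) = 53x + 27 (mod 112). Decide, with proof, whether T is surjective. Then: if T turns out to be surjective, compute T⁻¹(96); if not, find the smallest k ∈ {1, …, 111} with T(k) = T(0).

33

Recall: surjectivity means every element of the codomain has a preimage under T.
Since gcd(53, 112) = 1, 53 is invertible modulo 112. Euclid's algorithm: 112 = 2·53 + 6, 53 = 8·6 + 5, 6 = 1·5 + 1; back-substituting gives 1 = 93·53 − 44·112, so 53⁻¹ ≡ 93 (mod 112).
Then y ↦ 93(y − 27) is a two-sided inverse to T, so every y ∈ ℤ/112ℤ has a preimage.
So T is surjective.
Since T is surjective, we find T⁻¹(96): we need 53x ≡ 96 − 27 ≡ 69 (mod 112). Using 53⁻¹ = 93: x ≡ 93·69 = 6417 = 57·112 + 33, so x = 33.
Check: T(33) = 53·33 + 27 = 1776 = 15·112 + 96 ≡ 96 (mod 112).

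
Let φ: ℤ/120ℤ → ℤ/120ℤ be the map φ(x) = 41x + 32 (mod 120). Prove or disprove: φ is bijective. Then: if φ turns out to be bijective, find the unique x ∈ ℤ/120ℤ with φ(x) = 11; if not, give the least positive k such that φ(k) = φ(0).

If φ(a) = φ(b), then 41a ≡ 41b (mod 120). Because gcd(41, 120) = 1, we may cancel 41 to get a ≡ b (mod 120).
We now compute 41⁻¹ mod 120 explicitly. Euclid's algorithm: 120 = 2·41 + 38, 41 = 1·38 + 3, 38 = 12·3 + 2, 3 = 1·2 + 1; back-substituting gives 1 = 41·41 − 14·120, so 41⁻¹ ≡ 41 (mod 120).
For any y ∈ ℤ/120ℤ, x = 41(y − 32) mod 120 satisfies φ(x) = 41·41(y − 32) + 32 ≡ y (since 41·41 ≡ 1 mod 120). So every y has a preimage.
Hence φ is bijective.
Since φ is bijective, we compute φ⁻¹(11): solve 41x + 32 ≡ 11 (mod 120), i.e. 41x ≡ 99 (mod 120).
Multiplying by 41⁻¹ = 41 gives x ≡ 41·99 = 4059 = 33·120 + 99 ≡ 99 (mod 120).
Check: φ(99) = 41·99 + 32 = 4091 = 34·120 + 11 ≡ 11 (mod 120).

99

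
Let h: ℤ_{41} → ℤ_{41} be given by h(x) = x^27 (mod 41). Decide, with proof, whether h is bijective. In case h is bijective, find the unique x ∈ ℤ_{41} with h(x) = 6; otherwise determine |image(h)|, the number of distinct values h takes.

Since 41 is prime, the nonzero elements of ℤ_{41} form a cyclic group of order 40.
As gcd(27, 40) = 1, raising to the 27th power is a bijection on this group: if u^27 ≡ v^27 then (uv^{−1})^27 = 1, and the only element of order dividing gcd(27, 40) = 1 is 1, so u = v.
With h(0) = 0 this makes h injective on all of ℤ_{41}, hence bijective (finite equal-size domain and codomain). In particular h is bijective.
Since h is bijective, we find the preimage of 6. The inverse of x ↦ x^27 on (ℤ_{41})^× is x ↦ x^3, because 27·3 = 81 = 2·40 + 1 ≡ 1 (mod 40) and x^{40} = 1 for x ≠ 0 (Fermat). So h⁻¹(6) = 6^3 mod 41.
Repeated squaring mod 41: 6^1 ≡ 6, 6^2 ≡ 6² = 36. Since 3 = 2 + 1, 6^3 ≡ 36·6: 36·6 = 216 ≡ 11. So 6^3 ≡ 11 (mod 41).
Hence h⁻¹(6) = 11.

11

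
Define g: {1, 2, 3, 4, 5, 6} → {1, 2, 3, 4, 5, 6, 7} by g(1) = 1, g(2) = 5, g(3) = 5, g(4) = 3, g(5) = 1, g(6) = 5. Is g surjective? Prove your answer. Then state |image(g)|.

3

No element maps to 2, so g is not surjective.
The image of g is {1, 3, 5}, which has 3 elements.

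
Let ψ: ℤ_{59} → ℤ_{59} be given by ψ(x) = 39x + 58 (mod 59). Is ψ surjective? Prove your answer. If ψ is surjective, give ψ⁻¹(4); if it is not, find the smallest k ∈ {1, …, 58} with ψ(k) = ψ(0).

44

Recall that ψ is surjective if every y in the codomain equals ψ(x) for some x in the domain.
Since gcd(39, 59) = 1, 39 is invertible modulo 59. Euclid's algorithm: 59 = 1·39 + 20, 39 = 1·20 + 19, 20 = 1·19 + 1; back-substituting gives 1 = 56·39 − 37·59, so 39⁻¹ ≡ 56 (mod 59).
Then y ↦ 56(y − 58) is a two-sided inverse to ψ, so every y ∈ ℤ_{59} has a preimage.
So ψ is surjective.
Since ψ is surjective, we find ψ⁻¹(4): we need 39x ≡ 4 − 58 ≡ 5 (mod 59). Using 39⁻¹ = 56: x ≡ 56·5 = 280 = 4·59 + 44, so x = 44.
Check: ψ(44) = 39·44 + 58 = 1774 = 30·59 + 4 ≡ 4 (mod 59).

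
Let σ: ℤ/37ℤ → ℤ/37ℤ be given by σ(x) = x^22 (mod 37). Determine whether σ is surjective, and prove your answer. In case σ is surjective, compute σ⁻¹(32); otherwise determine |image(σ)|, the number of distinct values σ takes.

19

σ(18): Repeated squaring mod 37: 18^1 ≡ 18, 18^2 ≡ 18² = 324 ≡ 28, 18^4 ≡ 28² = 784 ≡ 7, 18^8 ≡ 7² = 49 ≡ 12, 18^16 ≡ 12² = 144 ≡ 33. Since 22 = 16 + 4 + 2, 18^22 ≡ 33·7·28: 33·7 = 231 ≡ 9, then 9·28 = 252 ≡ 30. So 18^22 ≡ 30 (mod 37).
σ(19): Repeated squaring mod 37: 19^1 ≡ 19, 19^2 ≡ 19² = 361 ≡ 28, 19^4 ≡ 28² = 784 ≡ 7, 19^8 ≡ 7² = 49 ≡ 12, 19^16 ≡ 12² = 144 ≡ 33. Since 22 = 16 + 4 + 2, 19^22 ≡ 33·7·28: 33·7 = 231 ≡ 9, then 9·28 = 252 ≡ 30. So 19^22 ≡ 30 (mod 37).
So σ(18) = σ(19) = 30 while 18 ≠ 19, hence σ is not injective.
A non-injective map from the 37-element set ℤ/37ℤ to itself takes at most 36 distinct values, so it cannot be surjective. Therefore σ is not surjective.
Since σ is not surjective, we determine |image(σ)|. Computing x^22 mod 37 for each x (by repeated squaring, reducing mod 37 at every step), the values σ(0), σ(1), …, σ(36) are: 0, 1, 21, 7, 34, 4, 36, 33, 11, 12, 10, 26, 16, 3, 27, 28, 9, 25, 30, 30, 25, 9, 28, 27, 3, 16, 26, 10, 12, 11, 33, 36, 4, 34, 7, 21, 1.
The distinct values are {0, 1, 3, 4, 7, 9, 10, 11, 12, 16, 21, 25, 26, 27, 28, 30, 33, 34, 36}; there are 19 of them.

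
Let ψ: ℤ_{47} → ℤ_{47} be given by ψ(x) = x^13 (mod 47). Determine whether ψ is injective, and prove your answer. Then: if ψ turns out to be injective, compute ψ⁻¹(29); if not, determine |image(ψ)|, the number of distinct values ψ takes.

39

Since 47 is prime, the nonzero elements of ℤ_{47} form a cyclic group of order 46.
As gcd(13, 46) = 1, raising to the 13th power is a bijection on this group: if u^13 ≡ v^13 then (uv^{−1})^13 = 1, and the only element of order dividing gcd(13, 46) = 1 is 1, so u = v.
With ψ(0) = 0 this makes ψ injective on all of ℤ_{47}, hence bijective (finite equal-size domain and codomain). In particular ψ is injective.
Since ψ is injective, we find the preimage of 29. The inverse of x ↦ x^13 on (ℤ_{47})^× is x ↦ x^39, because 13·39 = 507 = 11·46 + 1 ≡ 1 (mod 46) and x^{46} = 1 for x ≠ 0 (Fermat). So ψ⁻¹(29) = 29^39 mod 47.
Repeated squaring mod 47: 29^1 ≡ 29, 29^2 ≡ 29² = 841 ≡ 42, 29^4 ≡ 42² = 1764 ≡ 25, 29^8 ≡ 25² = 625 ≡ 14, 29^16 ≡ 14² = 196 ≡ 8, 29^32 ≡ 8² = 64 ≡ 17. Since 39 = 32 + 4 + 2 + 1, 29^39 ≡ 17·25·42·29: 17·25 = 425 ≡ 2, then 2·42 = 84 ≡ 37, then 37·29 = 1073 ≡ 39. So 29^39 ≡ 39 (mod 47).
Hence ψ⁻¹(29) = 39.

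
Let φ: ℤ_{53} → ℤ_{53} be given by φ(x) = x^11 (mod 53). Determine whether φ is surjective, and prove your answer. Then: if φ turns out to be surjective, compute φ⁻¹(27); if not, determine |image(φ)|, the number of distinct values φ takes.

31

Since 53 is prime, the nonzero elements of ℤ_{53} form a cyclic group of order 52.
As gcd(11, 52) = 1, raising to the 11th power is a bijection on this group: if s^11 ≡ t^11 then (st^{−1})^11 = 1, and the only element of order dividing gcd(11, 52) = 1 is 1, so s = t.
With φ(0) = 0 this makes φ injective on all of ℤ_{53}, hence bijective (finite equal-size domain and codomain). In particular φ is surjective.
Since φ is surjective, we find the preimage of 27. The inverse of x ↦ x^11 on (ℤ_{53})^× is x ↦ x^19, because 11·19 = 209 = 4·52 + 1 ≡ 1 (mod 52) and x^{52} = 1 for x ≠ 0 (Fermat). So φ⁻¹(27) = 27^19 mod 53.
Repeated squaring mod 53: 27^1 ≡ 27, 27^2 ≡ 27² = 729 ≡ 40, 27^4 ≡ 40² = 1600 ≡ 10, 27^8 ≡ 10² = 100 ≡ 47, 27^16 ≡ 47² = 2209 ≡ 36. Since 19 = 16 + 2 + 1, 27^19 ≡ 36·40·27: 36·40 = 1440 ≡ 9, then 9·27 = 243 ≡ 31. So 27^19 ≡ 31 (mod 53).
Hence φ⁻¹(27) = 31.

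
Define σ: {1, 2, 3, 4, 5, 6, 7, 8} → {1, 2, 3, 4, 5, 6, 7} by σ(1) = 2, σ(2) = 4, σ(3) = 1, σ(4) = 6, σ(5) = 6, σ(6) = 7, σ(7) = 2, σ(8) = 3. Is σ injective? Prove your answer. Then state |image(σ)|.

6

σ(4) = 6 = σ(5) with 4 ≠ 5, so σ is not injective.
The image of σ is {1, 2, 3, 4, 6, 7}, which has 6 elements.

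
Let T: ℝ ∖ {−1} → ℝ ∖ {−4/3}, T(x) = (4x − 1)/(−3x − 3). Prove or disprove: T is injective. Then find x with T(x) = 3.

Suppose T(x_1) = T(x_2). Cross-multiplying: (4x_1 − 1)(−3x_2 − 3) = (4x_2 − 1)(−3x_1 − 3).
Expanding both sides and cancelling the symmetric terms leaves −15·(x_1 − x_2) = 0. Since −15 ≠ 0, x_1 = x_2. Therefore T is injective.
Solving T(x) = 3: cross-multiplying gives 4x − 1 = 3(−3x − 3), which rearranges to 13x = −8, so x = −8/13.

-8/13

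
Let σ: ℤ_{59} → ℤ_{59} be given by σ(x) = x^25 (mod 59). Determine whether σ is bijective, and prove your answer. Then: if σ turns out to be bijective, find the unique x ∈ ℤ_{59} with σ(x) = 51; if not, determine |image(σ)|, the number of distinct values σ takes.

Since 59 is prime, the nonzero elements of ℤ_{59} form a cyclic group of order 58.
As gcd(25, 58) = 1, raising to the 25th power is a bijection on this group: if u^25 ≡ v^25 then (uv^{−1})^25 = 1, and the only element of order dividing gcd(25, 58) = 1 is 1, so u = v.
With σ(0) = 0 this makes σ injective on all of ℤ_{59}, hence bijective (finite equal-size domain and codomain). In particular σ is bijective.
Since σ is bijective, we find the preimage of 51. The inverse of x ↦ x^25 on (ℤ_{59})^× is x ↦ x^7, because 25·7 = 175 = 3·58 + 1 ≡ 1 (mod 58) and x^{58} = 1 for x ≠ 0 (Fermat). So σ⁻¹(51) = 51^7 mod 59.
Repeated squaring mod 59: 51^1 ≡ 51, 51^2 ≡ 51² = 2601 ≡ 5, 51^4 ≡ 5² = 25. Since 7 = 4 + 2 + 1, 51^7 ≡ 25·5·51: 25·5 = 125 ≡ 7, then 7·51 = 357 ≡ 3. So 51^7 ≡ 3 (mod 59).
Hence σ⁻¹(51) = 3.

3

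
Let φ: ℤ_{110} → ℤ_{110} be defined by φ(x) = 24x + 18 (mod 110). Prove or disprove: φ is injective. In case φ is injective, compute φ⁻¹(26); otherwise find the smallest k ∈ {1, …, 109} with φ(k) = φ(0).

We have gcd(24, 110) = 2 > 1. Taking x_1 = 0 and x_2 = 55: φ(0) = 18 and φ(55) = 24·55 + 18 = 1338 ≡ 18 (mod 110).
So φ(0) = φ(55) while 0 ≠ 55, thus φ is not injective.
Since φ is not injective, we find the least positive k with φ(k) = φ(0): this means 24k ≡ 0 (mod 110), i.e. 110 ∣ 24k. Since gcd(24, 110) = 2, dividing through by 2 this holds exactly when 55 ∣ 12k, and as gcd(12, 55) = 1, exactly when 55 ∣ k.
The smallest positive such k is 55.

55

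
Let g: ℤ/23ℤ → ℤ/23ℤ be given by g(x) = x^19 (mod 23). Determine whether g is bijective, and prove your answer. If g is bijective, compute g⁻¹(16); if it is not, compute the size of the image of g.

Since 23 is prime, the nonzero elements of ℤ/23ℤ form a cyclic group of order 22.
As gcd(19, 22) = 1, raising to the 19th power is a bijection on this group: if u^19 ≡ v^19 then (uv^{−1})^19 = 1, and the only element of order dividing gcd(19, 22) = 1 is 1, so u = v.
With g(0) = 0 this makes g injective on all of ℤ/23ℤ, hence bijective (finite equal-size domain and codomain). In particular g is bijective.
Since g is bijective, we find the preimage of 16. The inverse of x ↦ x^19 on (ℤ/23ℤ)^× is x ↦ x^7, because 19·7 = 133 = 6·22 + 1 ≡ 1 (mod 22) and x^{22} = 1 for x ≠ 0 (Fermat). So g⁻¹(16) = 16^7 mod 23.
Repeated squaring mod 23: 16^1 ≡ 16, 16^2 ≡ 16² = 256 ≡ 3, 16^4 ≡ 3² = 9. Since 7 = 4 + 2 + 1, 16^7 ≡ 9·3·16: 9·3 = 27 ≡ 4, then 4·16 = 64 ≡ 18. So 16^7 ≡ 18 (mod 23).
Hence g⁻¹(16) = 18.

18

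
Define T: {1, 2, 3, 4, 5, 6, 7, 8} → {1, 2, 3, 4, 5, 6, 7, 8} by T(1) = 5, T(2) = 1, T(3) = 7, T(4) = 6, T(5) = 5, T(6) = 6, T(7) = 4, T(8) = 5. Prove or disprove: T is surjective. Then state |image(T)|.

No element maps to 2, so T is not surjective.
The image of T is {1, 4, 5, 6, 7}, which has 5 elements.

5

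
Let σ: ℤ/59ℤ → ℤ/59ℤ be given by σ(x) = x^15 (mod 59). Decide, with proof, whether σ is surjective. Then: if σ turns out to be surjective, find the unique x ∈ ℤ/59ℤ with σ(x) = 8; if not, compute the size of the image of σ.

54

Since 59 is prime, the nonzero elements of ℤ/59ℤ form a cyclic group of order 58.
As gcd(15, 58) = 1, raising to the 15th power is a bijection on this group: if x_1^15 ≡ x_2^15 then (x_1x_2^{−1})^15 = 1, and the only element of order dividing gcd(15, 58) = 1 is 1, so x_1 = x_2.
With σ(0) = 0 this makes σ injective on all of ℤ/59ℤ, hence bijective (finite equal-size domain and codomain). In particular σ is surjective.
Since σ is surjective, we find the preimage of 8. The inverse of x ↦ x^15 on (ℤ/59ℤ)^× is x ↦ x^31, because 15·31 = 465 = 8·58 + 1 ≡ 1 (mod 58) and x^{58} = 1 for x ≠ 0 (Fermat). So σ⁻¹(8) = 8^31 mod 59.
Repeated squaring mod 59: 8^1 ≡ 8, 8^2 ≡ 8² = 64 ≡ 5, 8^4 ≡ 5² = 25, 8^8 ≡ 25² = 625 ≡ 35, 8^16 ≡ 35² = 1225 ≡ 45. Since 31 = 16 + 8 + 4 + 2 + 1, 8^31 ≡ 45·35·25·5·8: 45·35 = 1575 ≡ 41, then 41·25 = 1025 ≡ 22, then 22·5 = 110 ≡ 51, then 51·8 = 408 ≡ 54. So 8^31 ≡ 54 (mod 59).
Hence σ⁻¹(8) = 54.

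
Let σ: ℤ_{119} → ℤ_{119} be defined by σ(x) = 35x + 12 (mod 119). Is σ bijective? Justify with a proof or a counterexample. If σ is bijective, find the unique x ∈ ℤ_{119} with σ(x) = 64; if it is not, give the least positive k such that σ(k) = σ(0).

Recall that σ is injective if σ(s) = σ(t) implies s = t.
We have gcd(35, 119) = 7 > 1. Taking s = 0 and t = 17: σ(0) = 12 and σ(17) = 35·17 + 12 = 607 ≡ 12 (mod 119).
So σ(0) = σ(17) while 0 ≠ 17, therefore σ is not injective, hence not bijective.
Since σ is not bijective, we find the least positive k with σ(k) = σ(0): this means 35k ≡ 0 (mod 119), i.e. 119 ∣ 35k. Since gcd(35, 119) = 7, dividing through by 7 this holds exactly when 17 ∣ 5k, and as gcd(5, 17) = 1, exactly when 17 ∣ k.
The smallest positive such k is 17.

17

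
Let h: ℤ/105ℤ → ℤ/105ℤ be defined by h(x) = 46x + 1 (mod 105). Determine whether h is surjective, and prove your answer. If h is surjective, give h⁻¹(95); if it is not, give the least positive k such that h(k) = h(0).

Since gcd(46, 105) = 1, 46 is invertible modulo 105. Euclid's algorithm: 105 = 2·46 + 13, 46 = 3·13 + 7, 13 = 1·7 + 6, 7 = 1·6 + 1; back-substituting gives 1 = 16·46 − 7·105, so 46⁻¹ ≡ 16 (mod 105).
For any y ∈ ℤ/105ℤ, x = 16(y − 1) mod 105 satisfies h(x) = 46·16(y − 1) + 1 ≡ y (since 46·16 ≡ 1 mod 105). So every y has a preimage.
Hence h is surjective.
Since h is surjective, we compute h⁻¹(95): solve 46x + 1 ≡ 95 (mod 105), i.e. 46x ≡ 94 (mod 105).
Multiplying by 46⁻¹ = 16 gives x ≡ 16·94 = 1504 = 14·105 + 34 ≡ 34 (mod 105).
Check: h(34) = 46·34 + 1 = 1565 = 14·105 + 95 ≡ 95 (mod 105).

34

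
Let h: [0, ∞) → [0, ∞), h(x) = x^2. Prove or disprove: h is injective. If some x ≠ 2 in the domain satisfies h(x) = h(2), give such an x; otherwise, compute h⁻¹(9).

On [0, ∞), x ↦ x^2 is strictly increasing, so h(a) = h(b) forces a = b. Thus h is injective.
Since x ↦ x^2 is strictly increasing on [0, ∞), it is injective there, so no x ≠ 2 in the domain has h(x) = h(2). We therefore compute h⁻¹(9) = 9^{1/2} = 3 (indeed 3^2 = 9).

3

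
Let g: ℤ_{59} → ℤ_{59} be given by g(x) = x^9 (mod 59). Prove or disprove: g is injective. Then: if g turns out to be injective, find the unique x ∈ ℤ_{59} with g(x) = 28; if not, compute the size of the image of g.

29

Since 59 is prime, the nonzero elements of ℤ_{59} form a cyclic group of order 58.
As gcd(9, 58) = 1, raising to the 9th power is a bijection on this group: if u^9 ≡ v^9 then (uv^{−1})^9 = 1, and the only element of order dividing gcd(9, 58) = 1 is 1, so u = v.
With g(0) = 0 this makes g injective on all of ℤ_{59}, hence bijective (finite equal-size domain and codomain). In particular g is injective.
Since g is injective, we find the preimage of 28. The inverse of x ↦ x^9 on (ℤ_{59})^× is x ↦ x^13, because 9·13 = 117 = 2·58 + 1 ≡ 1 (mod 58) and x^{58} = 1 for x ≠ 0 (Fermat). So g⁻¹(28) = 28^13 mod 59.
Repeated squaring mod 59: 28^1 ≡ 28, 28^2 ≡ 28² = 784 ≡ 17, 28^4 ≡ 17² = 289 ≡ 53, 28^8 ≡ 53² = 2809 ≡ 36. Since 13 = 8 + 4 + 1, 28^13 ≡ 36·53·28: 36·53 = 1908 ≡ 20, then 20·28 = 560 ≡ 29. So 28^13 ≡ 29 (mod 59).
Hence g⁻¹(28) = 29.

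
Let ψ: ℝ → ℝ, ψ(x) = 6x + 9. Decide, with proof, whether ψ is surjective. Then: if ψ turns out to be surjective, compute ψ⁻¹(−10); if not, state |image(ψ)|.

-19/6

For any y ∈ ℝ, x = (y − 9)/6 satisfies ψ(x) = y.
So ψ is surjective.
Since ψ is surjective, we compute ψ⁻¹(−10) = (−10 − 9)/6 = −19/6.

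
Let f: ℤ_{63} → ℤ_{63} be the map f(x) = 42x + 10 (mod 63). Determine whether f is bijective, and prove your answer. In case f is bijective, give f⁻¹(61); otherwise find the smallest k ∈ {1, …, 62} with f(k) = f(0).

3

We have gcd(42, 63) = 21 > 1. Taking x_1 = 0 and x_2 = 3: f(0) = 10 and f(3) = 42·3 + 10 = 136 ≡ 10 (mod 63).
So f(0) = f(3) while 0 ≠ 3, thus f is not injective, hence not bijective.
Since f is not bijective, we find the least positive k with f(k) = f(0): this means 42k ≡ 0 (mod 63), i.e. 63 ∣ 42k. Since gcd(42, 63) = 21, dividing through by 21 this holds exactly when 3 ∣ 2k, and as gcd(2, 3) = 1, exactly when 3 ∣ k.
The smallest positive such k is 3.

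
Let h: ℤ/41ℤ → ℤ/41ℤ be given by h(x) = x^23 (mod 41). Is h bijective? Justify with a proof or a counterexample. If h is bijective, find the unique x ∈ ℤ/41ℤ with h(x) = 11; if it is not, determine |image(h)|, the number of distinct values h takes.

Since 41 is prime, the nonzero elements of ℤ/41ℤ form a cyclic group of order 40.
As gcd(23, 40) = 1, raising to the 23rd power is a bijection on this group: if a^23 ≡ b^23 then (ab^{−1})^23 = 1, and the only element of order dividing gcd(23, 40) = 1 is 1, so a = b.
With h(0) = 0 this makes h injective on all of ℤ/41ℤ, hence bijective (finite equal-size domain and codomain). In particular h is bijective.
Since h is bijective, we find the preimage of 11. The inverse of x ↦ x^23 on (ℤ/41ℤ)^× is x ↦ x^7, because 23·7 = 161 = 4·40 + 1 ≡ 1 (mod 40) and x^{40} = 1 for x ≠ 0 (Fermat). So h⁻¹(11) = 11^7 mod 41.
Repeated squaring mod 41: 11^1 ≡ 11, 11^2 ≡ 11² = 121 ≡ 39, 11^4 ≡ 39² = 1521 ≡ 4. Since 7 = 4 + 2 + 1, 11^7 ≡ 4·39·11: 4·39 = 156 ≡ 33, then 33·11 = 363 ≡ 35. So 11^7 ≡ 35 (mod 41).
Hence h⁻¹(11) = 35.

35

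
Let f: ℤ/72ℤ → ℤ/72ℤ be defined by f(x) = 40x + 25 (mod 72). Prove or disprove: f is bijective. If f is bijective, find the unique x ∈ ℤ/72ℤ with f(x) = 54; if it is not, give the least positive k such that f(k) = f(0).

We have gcd(40, 72) = 8 > 1. Taking s = 0 and t = 9: f(0) = 25 and f(9) = 40·9 + 25 = 385 ≡ 25 (mod 72).
So f(0) = f(9) while 0 ≠ 9, so f is not injective, hence not bijective.
Since f is not bijective, we find the least positive k with f(k) = f(0): this means 40k ≡ 0 (mod 72), i.e. 72 ∣ 40k. Since gcd(40, 72) = 8, dividing through by 8 this holds exactly when 9 ∣ 5k, and as gcd(5, 9) = 1, exactly when 9 ∣ k.
The smallest positive such k is 9.

9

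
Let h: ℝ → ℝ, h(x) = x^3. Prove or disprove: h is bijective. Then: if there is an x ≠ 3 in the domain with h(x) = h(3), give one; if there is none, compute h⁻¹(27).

On ℝ, x ↦ x^3 is strictly increasing (injective) and for any y ∈ ℝ the 3rd root y^{1/3} lies in ℝ (surjective). So h is bijective.
Since x ↦ x^3 is strictly increasing on ℝ, it is injective there, so no x ≠ 3 in the domain has h(x) = h(3). We therefore compute h⁻¹(27) = 27^{1/3} = 3 (indeed 3^3 = 27).

3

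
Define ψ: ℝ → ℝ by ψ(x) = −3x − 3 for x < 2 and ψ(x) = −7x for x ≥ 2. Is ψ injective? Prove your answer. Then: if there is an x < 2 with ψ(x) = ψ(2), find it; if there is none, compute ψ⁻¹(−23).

Both pieces are strictly decreasing (slopes −3 and −7), so each is injective on its own interval.
The left piece maps (−∞, 2) onto (−9, ∞); the right piece maps [2, ∞) onto (−∞, −14].
These images are disjoint, so no value is attained by both pieces. Hence ψ is injective.
Because the two images are disjoint, no x < 2 has ψ(x) = ψ(2), so we compute ψ⁻¹(−23): −23 lies in (−∞, −14], so solve −7x = −23: x = (−23 − 0)/(−7) = 23/7.

23/7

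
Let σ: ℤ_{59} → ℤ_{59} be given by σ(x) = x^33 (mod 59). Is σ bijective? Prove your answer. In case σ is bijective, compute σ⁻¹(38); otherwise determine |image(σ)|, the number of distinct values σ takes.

33

Since 59 is prime, the nonzero elements of ℤ_{59} form a cyclic group of order 58.
As gcd(33, 58) = 1, raising to the 33rd power is a bijection on this group: if s^33 ≡ t^33 then (st^{−1})^33 = 1, and the only element of order dividing gcd(33, 58) = 1 is 1, so s = t.
With σ(0) = 0 this makes σ injective on all of ℤ_{59}, hence bijective (finite equal-size domain and codomain). In particular σ is bijective.
Since σ is bijective, we find the preimage of 38. The inverse of x ↦ x^33 on (ℤ_{59})^× is x ↦ x^51, because 33·51 = 1683 = 29·58 + 1 ≡ 1 (mod 58) and x^{58} = 1 for x ≠ 0 (Fermat). So σ⁻¹(38) = 38^51 mod 59.
Repeated squaring mod 59: 38^1 ≡ 38, 38^2 ≡ 38² = 1444 ≡ 28, 38^4 ≡ 28² = 784 ≡ 17, 38^8 ≡ 17² = 289 ≡ 53, 38^16 ≡ 53² = 2809 ≡ 36, 38^32 ≡ 36² = 1296 ≡ 57. Since 51 = 32 + 16 + 2 + 1, 38^51 ≡ 57·36·28·38: 57·36 = 2052 ≡ 46, then 46·28 = 1288 ≡ 49, then 49·38 = 1862 ≡ 33. So 38^51 ≡ 33 (mod 59).
Hence σ⁻¹(38) = 33.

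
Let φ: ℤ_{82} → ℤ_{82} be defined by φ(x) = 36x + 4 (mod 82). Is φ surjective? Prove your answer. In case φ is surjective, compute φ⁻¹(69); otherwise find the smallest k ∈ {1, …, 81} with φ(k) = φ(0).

41

Recall that surjectivity means every element of the codomain has a preimage under φ.
Since gcd(36, 82) = 2, we have 36x ≡ 0 (mod 2) for all x, so φ(x) ≡ 0 (mod 2).
But 1 ≢ 0 (mod 2), so 1 ∈ ℤ_{82} has no preimage. Therefore φ is not surjective.
Since φ is not surjective, we find the least positive k with φ(k) = φ(0): this means 36k ≡ 0 (mod 82), i.e. 82 ∣ 36k. Since gcd(36, 82) = 2, dividing through by 2 this holds exactly when 41 ∣ 18k, and as gcd(18, 41) = 1, exactly when 41 ∣ k.
The smallest positive such k is 41.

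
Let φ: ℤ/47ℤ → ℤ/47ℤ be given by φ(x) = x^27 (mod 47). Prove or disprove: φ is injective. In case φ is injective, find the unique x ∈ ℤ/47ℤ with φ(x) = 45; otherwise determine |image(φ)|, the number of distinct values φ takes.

Since 47 is prime, the nonzero elements of ℤ/47ℤ form a cyclic group of order 46.
As gcd(27, 46) = 1, raising to the 27th power is a bijection on this group: if s^27 ≡ t^27 then (st^{−1})^27 = 1, and the only element of order dividing gcd(27, 46) = 1 is 1, so s = t.
With φ(0) = 0 this makes φ injective on all of ℤ/47ℤ, hence bijective (finite equal-size domain and codomain). In particular φ is injective.
Since φ is injective, we find the preimage of 45. The inverse of x ↦ x^27 on (ℤ/47ℤ)^× is x ↦ x^29, because 27·29 = 783 = 17·46 + 1 ≡ 1 (mod 46) and x^{46} = 1 for x ≠ 0 (Fermat). So φ⁻¹(45) = 45^29 mod 47.
Repeated squaring mod 47: 45^1 ≡ 45, 45^2 ≡ 45² = 2025 ≡ 4, 45^4 ≡ 4² = 16, 45^8 ≡ 16² = 256 ≡ 21, 45^16 ≡ 21² = 441 ≡ 18. Since 29 = 16 + 8 + 4 + 1, 45^29 ≡ 18·21·16·45: 18·21 = 378 ≡ 2, then 2·16 = 32, then 32·45 = 1440 ≡ 30. So 45^29 ≡ 30 (mod 47).
Hence φ⁻¹(45) = 30.

30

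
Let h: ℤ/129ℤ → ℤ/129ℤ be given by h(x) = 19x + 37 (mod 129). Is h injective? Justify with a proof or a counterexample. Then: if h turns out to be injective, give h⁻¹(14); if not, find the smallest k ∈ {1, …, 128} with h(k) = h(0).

Suppose h(s) = h(t) in ℤ/129ℤ. Then 19s + 37 ≡ 19t + 37 (mod 129), thus 19(s − t) ≡ 0 (mod 129).
Since gcd(19, 129) = 1, 19 is invertible modulo 129, therefore s − t ≡ 0 (mod 129), i.e. s = t.
Hence h is injective.
We now compute 19⁻¹ mod 129 explicitly. Euclid's algorithm: 129 = 6·19 + 15, 19 = 1·15 + 4, 15 = 3·4 + 3, 4 = 1·3 + 1; back-substituting gives 1 = 34·19 − 5·129, so 19⁻¹ ≡ 34 (mod 129).
Since h is injective, we find h⁻¹(14): we need 19x ≡ 14 − 37 ≡ 106 (mod 129). Using 19⁻¹ = 34: x ≡ 34·106 = 3604 = 27·129 + 121, so x = 121.
Check: h(121) = 19·121 + 37 = 2336 = 18·129 + 14 ≡ 14 (mod 129).

121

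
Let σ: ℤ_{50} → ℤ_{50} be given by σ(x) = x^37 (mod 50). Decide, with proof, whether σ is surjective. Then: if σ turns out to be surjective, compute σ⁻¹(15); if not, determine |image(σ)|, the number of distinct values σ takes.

σ(0) = 0^37 = 0.
σ(10): Repeated squaring mod 50: 10^1 ≡ 10, 10^2 ≡ 10² = 100 ≡ 0, 10^4 ≡ 0² = 0, 10^8 ≡ 0² = 0, 10^16 ≡ 0² = 0, 10^32 ≡ 0² = 0. Since 37 = 32 + 4 + 1, 10^37 ≡ 0·0·10: 0·0 = 0, then 0·10 = 0. So 10^37 ≡ 0 (mod 50).
So σ(0) = σ(10) = 0 while 0 ≠ 10, thus σ is not injective.
A non-injective map from the 50-element set ℤ_{50} to itself takes at most 49 distinct values, so it cannot be surjective. Hence σ is not surjective.
Since σ is not surjective, we determine |image(σ)|. Computing x^37 mod 50 for each x (by repeated squaring, reducing mod 50 at every step), the values σ(0), σ(1), …, σ(49) are: 0, 1, 22, 13, 34, 25, 36, 7, 48, 19, 0, 21, 42, 33, 4, 25, 6, 27, 18, 39, 0, 41, 12, 3, 24, 25, 26, 47, 38, 9, 0, 11, 32, 23, 44, 25, 46, 17, 8, 29, 0, 31, 2, 43, 14, 25, 16, 37, 28, 49.
The distinct values are {0, 1, 2, 3, 4, 6, 7, 8, 9, 11, 12, 13, 14, 16, 17, 18, 19, 21, 22, 23, 24, 25, 26, 27, 28, 29, 31, 32, 33, 34, 36, 37, 38, 39, 41, 42, 43, 44, 46, 47, 48, 49}; there are 42 of them.

42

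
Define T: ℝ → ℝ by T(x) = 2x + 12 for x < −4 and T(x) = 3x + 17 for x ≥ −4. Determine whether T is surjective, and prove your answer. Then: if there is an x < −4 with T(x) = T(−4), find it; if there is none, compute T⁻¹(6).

-11/3

Both pieces are strictly increasing (slopes 2 and 3), so each is injective on its own interval.
The left piece maps (−∞, −4) onto (−∞, 4); the right piece maps [−4, ∞) onto [5, ∞).
The union (−∞, 4) ∪ [5, ∞) omits the interval between 4 and 5; in particular 4 has no preimage. So T is not surjective.
Because the two images are disjoint, no x < −4 has T(x) = T(−4), so we compute T⁻¹(6): 6 lies in [5, ∞), so solve 3x + 17 = 6: x = (6 − 17)/3 = −11/3.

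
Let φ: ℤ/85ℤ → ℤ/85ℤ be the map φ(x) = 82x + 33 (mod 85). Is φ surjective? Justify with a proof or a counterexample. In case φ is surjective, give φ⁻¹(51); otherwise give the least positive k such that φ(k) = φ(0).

79

Since gcd(82, 85) = 1, 82 is invertible modulo 85. Euclid's algorithm: 85 = 1·82 + 3, 82 = 27·3 + 1; back-substituting gives 1 = 28·82 − 27·85, so 82⁻¹ ≡ 28 (mod 85).
For any y ∈ ℤ/85ℤ, x = 28(y − 33) mod 85 satisfies φ(x) = 82·28(y − 33) + 33 ≡ y (since 82·28 ≡ 1 mod 85). So every y has a preimage.
Therefore φ is surjective.
Since φ is surjective, we compute φ⁻¹(51): solve 82x + 33 ≡ 51 (mod 85), i.e. 82x ≡ 18 (mod 85).
Multiplying by 82⁻¹ = 28 gives x ≡ 28·18 = 504 = 5·85 + 79 ≡ 79 (mod 85).
Check: φ(79) = 82·79 + 33 = 6511 = 76·85 + 51 ≡ 51 (mod 85).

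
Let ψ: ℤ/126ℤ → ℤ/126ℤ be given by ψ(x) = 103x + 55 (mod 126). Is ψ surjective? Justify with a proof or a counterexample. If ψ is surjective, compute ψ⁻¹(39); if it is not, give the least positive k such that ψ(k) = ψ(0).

50

Recall: ψ is surjective if every y in the codomain equals ψ(x) for some x in the domain.
Since gcd(103, 126) = 1, 103 is invertible modulo 126. Euclid's algorithm: 126 = 1·103 + 23, 103 = 4·23 + 11, 23 = 2·11 + 1; back-substituting gives 1 = 115·103 − 94·126, so 103⁻¹ ≡ 115 (mod 126).
For any y ∈ ℤ/126ℤ, x = 115(y − 55) mod 126 satisfies ψ(x) = 103·115(y − 55) + 55 ≡ y (since 103·115 ≡ 1 mod 126). So every y has a preimage.
Hence ψ is surjective.
Since ψ is surjective, we compute ψ⁻¹(39): solve 103x + 55 ≡ 39 (mod 126), i.e. 103x ≡ 110 (mod 126).
Multiplying by 103⁻¹ = 115 gives x ≡ 115·110 = 12650 = 100·126 + 50 ≡ 50 (mod 126).
Check: ψ(50) = 103·50 + 55 = 5205 = 41·126 + 39 ≡ 39 (mod 126).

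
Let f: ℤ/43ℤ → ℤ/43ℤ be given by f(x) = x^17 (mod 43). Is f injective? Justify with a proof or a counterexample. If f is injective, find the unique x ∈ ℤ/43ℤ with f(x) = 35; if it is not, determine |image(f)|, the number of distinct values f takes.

41

Since 43 is prime, the nonzero elements of ℤ/43ℤ form a cyclic group of order 42.
As gcd(17, 42) = 1, raising to the 17th power is a bijection on this group: if a^17 ≡ b^17 then (ab^{−1})^17 = 1, and the only element of order dividing gcd(17, 42) = 1 is 1, so a = b.
With f(0) = 0 this makes f injective on all of ℤ/43ℤ, hence bijective (finite equal-size domain and codomain). In particular f is injective.
Since f is injective, we find the preimage of 35. The inverse of x ↦ x^17 on (ℤ/43ℤ)^× is x ↦ x^5, because 17·5 = 85 = 2·42 + 1 ≡ 1 (mod 42) and x^{42} = 1 for x ≠ 0 (Fermat). So f⁻¹(35) = 35^5 mod 43.
Repeated squaring mod 43: 35^1 ≡ 35, 35^2 ≡ 35² = 1225 ≡ 21, 35^4 ≡ 21² = 441 ≡ 11. Since 5 = 4 + 1, 35^5 ≡ 11·35: 11·35 = 385 ≡ 41. So 35^5 ≡ 41 (mod 43).
Hence f⁻¹(35) = 41.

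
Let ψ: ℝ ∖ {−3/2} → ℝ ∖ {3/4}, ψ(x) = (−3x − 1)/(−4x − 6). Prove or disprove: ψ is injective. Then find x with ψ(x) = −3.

-19/15

Suppose ψ(u) = ψ(v). Cross-multiplying: (−3u − 1)(−4v − 6) = (−3v − 1)(−4u − 6).
Expanding both sides and cancelling the symmetric terms leaves 14·(u − v) = 0. Since 14 ≠ 0, u = v. Therefore ψ is injective.
Solving ψ(x) = −3: cross-multiplying gives −3x − 1 = −3(−4x − 6), which rearranges to −15x = 19, so x = −19/15.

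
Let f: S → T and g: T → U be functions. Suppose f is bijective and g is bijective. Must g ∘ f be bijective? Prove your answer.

Injectivity: if g(f(u)) = g(f(v)) then f(u) = f(v) (g injective) so u = v (f injective).
Surjectivity: for c ∈ U pick b with g(b) = c, then a with f(a) = b; then (g ∘ f)(a) = c.
Therefore g ∘ f is bijective.

bijective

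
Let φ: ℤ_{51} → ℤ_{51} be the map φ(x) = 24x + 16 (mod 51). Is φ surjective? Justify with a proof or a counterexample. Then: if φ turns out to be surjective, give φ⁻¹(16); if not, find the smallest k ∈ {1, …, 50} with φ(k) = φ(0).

Since gcd(24, 51) = 3, we have 24x ≡ 0 (mod 3) for all x, so φ(x) ≡ 1 (mod 3).
But 0 ≢ 1 (mod 3), so 0 ∈ ℤ_{51} has no preimage. Hence φ is not surjective.
Since φ is not surjective, we find the least positive k with φ(k) = φ(0): this means 24k ≡ 0 (mod 51), i.e. 51 ∣ 24k. Since gcd(24, 51) = 3, dividing through by 3 this holds exactly when 17 ∣ 8k, and as gcd(8, 17) = 1, exactly when 17 ∣ k.
The smallest positive such k is 17.

17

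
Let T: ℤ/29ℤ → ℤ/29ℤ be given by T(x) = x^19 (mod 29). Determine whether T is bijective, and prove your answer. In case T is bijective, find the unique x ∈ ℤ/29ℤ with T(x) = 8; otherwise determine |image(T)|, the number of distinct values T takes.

19

Since 29 is prime, the nonzero elements of ℤ/29ℤ form a cyclic group of order 28.
As gcd(19, 28) = 1, raising to the 19th power is a bijection on this group: if a^19 ≡ b^19 then (ab^{−1})^19 = 1, and the only element of order dividing gcd(19, 28) = 1 is 1, so a = b.
With T(0) = 0 this makes T injective on all of ℤ/29ℤ, hence bijective (finite equal-size domain and codomain). In particular T is bijective.
Since T is bijective, we find the preimage of 8. The inverse of x ↦ x^19 on (ℤ/29ℤ)^× is x ↦ x^3, because 19·3 = 57 = 2·28 + 1 ≡ 1 (mod 28) and x^{28} = 1 for x ≠ 0 (Fermat). So T⁻¹(8) = 8^3 mod 29.
Repeated squaring mod 29: 8^1 ≡ 8, 8^2 ≡ 8² = 64 ≡ 6. Since 3 = 2 + 1, 8^3 ≡ 6·8: 6·8 = 48 ≡ 19. So 8^3 ≡ 19 (mod 29).
Hence T⁻¹(8) = 19.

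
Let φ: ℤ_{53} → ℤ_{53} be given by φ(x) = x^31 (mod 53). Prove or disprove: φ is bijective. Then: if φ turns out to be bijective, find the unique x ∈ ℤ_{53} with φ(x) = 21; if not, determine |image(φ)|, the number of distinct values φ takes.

2

Since 53 is prime, the nonzero elements of ℤ_{53} form a cyclic group of order 52.
As gcd(31, 52) = 1, raising to the 31st power is a bijection on this group: if u^31 ≡ v^31 then (uv^{−1})^31 = 1, and the only element of order dividing gcd(31, 52) = 1 is 1, so u = v.
With φ(0) = 0 this makes φ injective on all of ℤ_{53}, hence bijective (finite equal-size domain and codomain). In particular φ is bijective.
Since φ is bijective, we find the preimage of 21. The inverse of x ↦ x^31 on (ℤ_{53})^× is x ↦ x^47, because 31·47 = 1457 = 28·52 + 1 ≡ 1 (mod 52) and x^{52} = 1 for x ≠ 0 (Fermat). So φ⁻¹(21) = 21^47 mod 53.
Repeated squaring mod 53: 21^1 ≡ 21, 21^2 ≡ 21² = 441 ≡ 17, 21^4 ≡ 17² = 289 ≡ 24, 21^8 ≡ 24² = 576 ≡ 46, 21^16 ≡ 46² = 2116 ≡ 49, 21^32 ≡ 49² = 2401 ≡ 16. Since 47 = 32 + 8 + 4 + 2 + 1, 21^47 ≡ 16·46·24·17·21: 16·46 = 736 ≡ 47, then 47·24 = 1128 ≡ 15, then 15·17 = 255 ≡ 43, then 43·21 = 903 ≡ 2. So 21^47 ≡ 2 (mod 53).
Hence φ⁻¹(21) = 2.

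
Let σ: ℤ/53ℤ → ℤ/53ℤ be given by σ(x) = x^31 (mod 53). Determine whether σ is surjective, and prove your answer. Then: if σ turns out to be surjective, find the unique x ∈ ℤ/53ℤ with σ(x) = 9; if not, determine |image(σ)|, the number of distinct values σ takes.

38

Since 53 is prime, the nonzero elements of ℤ/53ℤ form a cyclic group of order 52.
As gcd(31, 52) = 1, raising to the 31st power is a bijection on this group: if x_1^31 ≡ x_2^31 then (x_1x_2^{−1})^31 = 1, and the only element of order dividing gcd(31, 52) = 1 is 1, so x_1 = x_2.
With σ(0) = 0 this makes σ injective on all of ℤ/53ℤ, hence bijective (finite equal-size domain and codomain). In particular σ is surjective.
Since σ is surjective, we find the preimage of 9. The inverse of x ↦ x^31 on (ℤ/53ℤ)^× is x ↦ x^47, because 31·47 = 1457 = 28·52 + 1 ≡ 1 (mod 52) and x^{52} = 1 for x ≠ 0 (Fermat). So σ⁻¹(9) = 9^47 mod 53.
Repeated squaring mod 53: 9^1 ≡ 9, 9^2 ≡ 9² = 81 ≡ 28, 9^4 ≡ 28² = 784 ≡ 42, 9^8 ≡ 42² = 1764 ≡ 15, 9^16 ≡ 15² = 225 ≡ 13, 9^32 ≡ 13² = 169 ≡ 10. Since 47 = 32 + 8 + 4 + 2 + 1, 9^47 ≡ 10·15·42·28·9: 10·15 = 150 ≡ 44, then 44·42 = 1848 ≡ 46, then 46·28 = 1288 ≡ 16, then 16·9 = 144 ≡ 38. So 9^47 ≡ 38 (mod 53).
Hence σ⁻¹(9) = 38.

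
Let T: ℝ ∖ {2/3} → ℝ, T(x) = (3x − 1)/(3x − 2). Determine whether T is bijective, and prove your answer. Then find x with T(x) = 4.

7/9

If T(x) = 1, cross-multiplying gives 3(3x − 1) = 3(3x − 2), which simplifies to −3 = −6 — false.  So 1 has no preimage and T is not surjective.
So T is not bijective.
Solving T(x) = 4: cross-multiplying gives 3x − 1 = 4(3x − 2), which rearranges to −9x = −7, so x = 7/9.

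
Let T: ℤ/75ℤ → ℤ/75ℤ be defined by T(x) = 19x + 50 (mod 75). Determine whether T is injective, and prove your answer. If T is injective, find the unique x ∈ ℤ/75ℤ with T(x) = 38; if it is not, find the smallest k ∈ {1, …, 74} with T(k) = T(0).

27

Recall that T is injective if T(x_1) = T(x_2) implies x_1 = x_2.
Suppose T(x_1) = T(x_2) in ℤ/75ℤ. Then 19x_1 + 50 ≡ 19x_2 + 50 (mod 75), so 19(x_1 − x_2) ≡ 0 (mod 75).
Since gcd(19, 75) = 1, 19 is invertible modulo 75, therefore x_1 − x_2 ≡ 0 (mod 75), i.e. x_1 = x_2.
So T is injective.
We now compute 19⁻¹ mod 75 explicitly. Euclid's algorithm: 75 = 3·19 + 18, 19 = 1·18 + 1; back-substituting gives 1 = 4·19 − 1·75, so 19⁻¹ ≡ 4 (mod 75).
Since T is injective, we compute T⁻¹(38): solve 19x + 50 ≡ 38 (mod 75), i.e. 19x ≡ 63 (mod 75).
Multiplying by 19⁻¹ = 4 gives x ≡ 4·63 = 252 = 3·75 + 27 ≡ 27 (mod 75).
Check: T(27) = 19·27 + 50 = 563 = 7·75 + 38 ≡ 38 (mod 75).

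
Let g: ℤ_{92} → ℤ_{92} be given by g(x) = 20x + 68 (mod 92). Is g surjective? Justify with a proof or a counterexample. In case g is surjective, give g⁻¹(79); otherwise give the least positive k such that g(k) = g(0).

23

Since gcd(20, 92) = 4, we have 20x ≡ 0 (mod 4) for all x, so g(x) ≡ 0 (mod 4).
But 1 ≢ 0 (mod 4), so 1 ∈ ℤ_{92} has no preimage. So g is not surjective.
Since g is not surjective, we find the least positive k with g(k) = g(0): this means 20k ≡ 0 (mod 92), i.e. 92 ∣ 20k. Since gcd(20, 92) = 4, dividing through by 4 this holds exactly when 23 ∣ 5k, and as gcd(5, 23) = 1, exactly when 23 ∣ k.
The smallest positive such k is 23.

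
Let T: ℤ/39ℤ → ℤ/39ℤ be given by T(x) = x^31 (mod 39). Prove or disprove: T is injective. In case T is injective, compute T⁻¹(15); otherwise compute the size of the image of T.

24

Computing x^31 mod 39 for each x (by repeated squaring, reducing mod 39 at every step), the values T(0), T(1), …, T(38) are: 0, 1, 11, 3, 4, 8, 33, 19, 5, 9, 10, 2, 12, 13, 14, 24, 16, 17, 21, 7, 32, 18, 22, 23, 15, 25, 26, 27, 37, 29, 30, 34, 20, 6, 31, 35, 36, 28, 38.
Every element of ℤ/39ℤ appears exactly once in this list, so T is a bijection, and in particular injective.
Since T is injective, we read off the preimage of 15 from the same table: T(24) = 15, so T⁻¹(15) = 24.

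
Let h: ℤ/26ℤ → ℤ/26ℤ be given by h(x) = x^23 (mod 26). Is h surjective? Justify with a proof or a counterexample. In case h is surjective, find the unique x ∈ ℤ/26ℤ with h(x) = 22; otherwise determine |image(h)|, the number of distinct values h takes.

Computing x^23 mod 26 for each x (by repeated squaring, reducing mod 26 at every step), the values h(0), h(1), …, h(25) are: 0, 1, 20, 9, 10, 21, 24, 15, 18, 3, 4, 19, 12, 13, 14, 7, 22, 23, 8, 11, 2, 5, 16, 17, 6, 25.
Every element of ℤ/26ℤ appears exactly once in this list, so h is a bijection, and in particular surjective.
Since h is surjective, we read off the preimage of 22 from the same table: h(16) = 22, so h⁻¹(22) = 16.

16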